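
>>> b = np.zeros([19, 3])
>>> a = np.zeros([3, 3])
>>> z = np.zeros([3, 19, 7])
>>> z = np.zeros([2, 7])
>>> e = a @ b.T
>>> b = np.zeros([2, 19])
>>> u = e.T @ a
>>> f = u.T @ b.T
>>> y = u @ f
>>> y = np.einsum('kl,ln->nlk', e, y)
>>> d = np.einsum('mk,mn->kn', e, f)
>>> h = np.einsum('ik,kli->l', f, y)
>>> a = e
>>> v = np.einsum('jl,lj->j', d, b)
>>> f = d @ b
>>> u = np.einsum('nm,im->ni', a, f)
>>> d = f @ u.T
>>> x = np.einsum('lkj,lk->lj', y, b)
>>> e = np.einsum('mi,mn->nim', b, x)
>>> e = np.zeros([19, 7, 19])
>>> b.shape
(2, 19)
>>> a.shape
(3, 19)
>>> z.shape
(2, 7)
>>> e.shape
(19, 7, 19)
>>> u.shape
(3, 19)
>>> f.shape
(19, 19)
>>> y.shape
(2, 19, 3)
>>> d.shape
(19, 3)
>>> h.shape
(19,)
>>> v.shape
(19,)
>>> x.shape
(2, 3)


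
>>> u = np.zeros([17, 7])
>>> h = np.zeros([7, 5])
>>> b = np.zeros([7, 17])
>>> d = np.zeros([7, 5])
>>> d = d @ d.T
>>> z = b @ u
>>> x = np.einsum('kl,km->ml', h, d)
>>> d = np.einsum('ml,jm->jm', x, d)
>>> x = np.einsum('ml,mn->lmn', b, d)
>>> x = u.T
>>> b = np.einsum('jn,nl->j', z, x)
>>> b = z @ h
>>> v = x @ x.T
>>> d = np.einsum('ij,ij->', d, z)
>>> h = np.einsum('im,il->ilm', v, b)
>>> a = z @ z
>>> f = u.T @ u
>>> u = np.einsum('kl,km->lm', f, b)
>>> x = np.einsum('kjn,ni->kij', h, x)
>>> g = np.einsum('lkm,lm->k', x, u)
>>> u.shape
(7, 5)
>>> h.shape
(7, 5, 7)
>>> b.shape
(7, 5)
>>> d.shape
()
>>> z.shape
(7, 7)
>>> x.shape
(7, 17, 5)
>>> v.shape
(7, 7)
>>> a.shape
(7, 7)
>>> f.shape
(7, 7)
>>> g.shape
(17,)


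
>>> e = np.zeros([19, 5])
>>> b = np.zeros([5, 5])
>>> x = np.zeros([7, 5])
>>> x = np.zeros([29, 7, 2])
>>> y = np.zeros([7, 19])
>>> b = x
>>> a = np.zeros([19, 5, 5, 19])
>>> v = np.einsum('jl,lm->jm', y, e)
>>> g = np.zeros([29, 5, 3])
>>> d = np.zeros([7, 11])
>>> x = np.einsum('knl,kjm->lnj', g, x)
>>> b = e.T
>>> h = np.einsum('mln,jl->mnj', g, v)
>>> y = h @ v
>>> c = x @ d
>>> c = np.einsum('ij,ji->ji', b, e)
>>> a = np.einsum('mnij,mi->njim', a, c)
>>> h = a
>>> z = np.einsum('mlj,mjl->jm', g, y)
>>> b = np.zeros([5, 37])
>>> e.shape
(19, 5)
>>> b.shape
(5, 37)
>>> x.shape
(3, 5, 7)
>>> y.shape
(29, 3, 5)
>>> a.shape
(5, 19, 5, 19)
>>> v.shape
(7, 5)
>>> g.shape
(29, 5, 3)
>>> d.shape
(7, 11)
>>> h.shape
(5, 19, 5, 19)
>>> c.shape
(19, 5)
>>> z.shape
(3, 29)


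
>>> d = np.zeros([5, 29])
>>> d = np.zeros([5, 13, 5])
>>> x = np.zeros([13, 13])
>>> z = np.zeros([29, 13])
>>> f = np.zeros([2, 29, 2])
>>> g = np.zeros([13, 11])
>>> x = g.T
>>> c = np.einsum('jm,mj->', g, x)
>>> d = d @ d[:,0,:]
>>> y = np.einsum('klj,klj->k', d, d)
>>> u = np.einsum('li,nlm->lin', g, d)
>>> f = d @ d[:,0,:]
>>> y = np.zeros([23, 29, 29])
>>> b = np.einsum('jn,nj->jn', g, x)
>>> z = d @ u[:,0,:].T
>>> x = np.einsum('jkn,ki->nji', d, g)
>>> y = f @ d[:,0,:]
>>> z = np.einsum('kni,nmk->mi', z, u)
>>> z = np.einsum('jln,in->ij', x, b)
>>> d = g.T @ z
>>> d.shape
(11, 5)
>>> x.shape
(5, 5, 11)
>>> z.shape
(13, 5)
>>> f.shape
(5, 13, 5)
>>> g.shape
(13, 11)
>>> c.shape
()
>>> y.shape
(5, 13, 5)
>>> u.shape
(13, 11, 5)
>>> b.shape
(13, 11)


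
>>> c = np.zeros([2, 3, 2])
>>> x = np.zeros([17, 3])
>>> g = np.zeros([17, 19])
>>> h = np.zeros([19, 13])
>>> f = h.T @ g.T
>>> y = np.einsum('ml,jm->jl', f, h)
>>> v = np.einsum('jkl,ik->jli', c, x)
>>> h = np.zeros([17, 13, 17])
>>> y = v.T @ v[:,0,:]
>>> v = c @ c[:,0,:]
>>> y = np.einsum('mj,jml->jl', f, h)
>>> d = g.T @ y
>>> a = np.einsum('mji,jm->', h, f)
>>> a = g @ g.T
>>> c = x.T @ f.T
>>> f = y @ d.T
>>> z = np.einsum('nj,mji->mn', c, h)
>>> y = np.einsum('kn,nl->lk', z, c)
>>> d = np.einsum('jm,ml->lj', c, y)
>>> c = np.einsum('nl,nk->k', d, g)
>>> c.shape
(19,)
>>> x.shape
(17, 3)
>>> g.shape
(17, 19)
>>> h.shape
(17, 13, 17)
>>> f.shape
(17, 19)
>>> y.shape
(13, 17)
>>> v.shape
(2, 3, 2)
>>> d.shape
(17, 3)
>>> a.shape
(17, 17)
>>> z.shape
(17, 3)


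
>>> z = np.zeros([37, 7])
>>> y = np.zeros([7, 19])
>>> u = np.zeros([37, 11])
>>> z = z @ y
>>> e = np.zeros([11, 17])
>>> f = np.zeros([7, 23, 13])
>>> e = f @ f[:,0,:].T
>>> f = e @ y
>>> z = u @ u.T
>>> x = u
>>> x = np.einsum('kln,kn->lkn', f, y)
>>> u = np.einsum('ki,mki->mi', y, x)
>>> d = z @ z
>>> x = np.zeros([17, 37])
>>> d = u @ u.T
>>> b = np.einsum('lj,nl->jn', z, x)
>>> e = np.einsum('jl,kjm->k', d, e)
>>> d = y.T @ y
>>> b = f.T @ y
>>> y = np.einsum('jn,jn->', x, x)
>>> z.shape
(37, 37)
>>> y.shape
()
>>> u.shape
(23, 19)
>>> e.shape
(7,)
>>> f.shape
(7, 23, 19)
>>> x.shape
(17, 37)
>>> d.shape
(19, 19)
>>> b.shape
(19, 23, 19)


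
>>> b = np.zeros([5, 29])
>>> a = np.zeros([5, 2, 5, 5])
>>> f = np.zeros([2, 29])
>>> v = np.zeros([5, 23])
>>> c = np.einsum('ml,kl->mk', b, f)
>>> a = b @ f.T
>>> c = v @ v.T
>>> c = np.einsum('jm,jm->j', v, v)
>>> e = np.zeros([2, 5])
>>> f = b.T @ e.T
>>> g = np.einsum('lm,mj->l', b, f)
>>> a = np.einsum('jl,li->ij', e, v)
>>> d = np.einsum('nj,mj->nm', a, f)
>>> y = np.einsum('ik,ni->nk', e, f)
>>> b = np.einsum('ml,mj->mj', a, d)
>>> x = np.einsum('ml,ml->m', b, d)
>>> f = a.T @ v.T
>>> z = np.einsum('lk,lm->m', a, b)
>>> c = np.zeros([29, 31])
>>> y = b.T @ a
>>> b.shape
(23, 29)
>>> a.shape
(23, 2)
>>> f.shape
(2, 5)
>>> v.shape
(5, 23)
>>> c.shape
(29, 31)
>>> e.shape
(2, 5)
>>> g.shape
(5,)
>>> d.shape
(23, 29)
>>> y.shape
(29, 2)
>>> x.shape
(23,)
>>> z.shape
(29,)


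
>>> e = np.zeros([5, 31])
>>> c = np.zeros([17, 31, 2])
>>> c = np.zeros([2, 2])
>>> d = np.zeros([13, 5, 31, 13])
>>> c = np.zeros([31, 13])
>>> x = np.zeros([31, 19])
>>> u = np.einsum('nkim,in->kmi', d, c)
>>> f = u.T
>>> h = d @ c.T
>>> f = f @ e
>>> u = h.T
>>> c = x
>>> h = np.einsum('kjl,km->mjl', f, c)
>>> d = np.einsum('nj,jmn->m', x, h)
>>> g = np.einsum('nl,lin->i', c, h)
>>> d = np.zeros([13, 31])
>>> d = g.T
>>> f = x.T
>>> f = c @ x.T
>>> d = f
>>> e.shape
(5, 31)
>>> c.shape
(31, 19)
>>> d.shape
(31, 31)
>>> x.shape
(31, 19)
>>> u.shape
(31, 31, 5, 13)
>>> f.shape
(31, 31)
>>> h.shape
(19, 13, 31)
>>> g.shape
(13,)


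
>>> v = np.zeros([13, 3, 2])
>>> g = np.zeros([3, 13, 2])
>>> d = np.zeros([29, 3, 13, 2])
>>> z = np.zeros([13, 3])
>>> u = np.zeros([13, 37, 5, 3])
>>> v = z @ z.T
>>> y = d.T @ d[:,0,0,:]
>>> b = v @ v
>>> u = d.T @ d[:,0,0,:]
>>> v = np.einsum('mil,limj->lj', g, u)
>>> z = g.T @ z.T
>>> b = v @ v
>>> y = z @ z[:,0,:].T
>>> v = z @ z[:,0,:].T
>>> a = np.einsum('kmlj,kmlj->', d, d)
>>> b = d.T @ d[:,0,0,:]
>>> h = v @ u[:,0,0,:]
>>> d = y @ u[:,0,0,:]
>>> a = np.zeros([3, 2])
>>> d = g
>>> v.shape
(2, 13, 2)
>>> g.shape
(3, 13, 2)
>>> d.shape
(3, 13, 2)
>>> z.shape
(2, 13, 13)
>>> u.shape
(2, 13, 3, 2)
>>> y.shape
(2, 13, 2)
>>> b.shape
(2, 13, 3, 2)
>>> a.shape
(3, 2)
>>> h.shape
(2, 13, 2)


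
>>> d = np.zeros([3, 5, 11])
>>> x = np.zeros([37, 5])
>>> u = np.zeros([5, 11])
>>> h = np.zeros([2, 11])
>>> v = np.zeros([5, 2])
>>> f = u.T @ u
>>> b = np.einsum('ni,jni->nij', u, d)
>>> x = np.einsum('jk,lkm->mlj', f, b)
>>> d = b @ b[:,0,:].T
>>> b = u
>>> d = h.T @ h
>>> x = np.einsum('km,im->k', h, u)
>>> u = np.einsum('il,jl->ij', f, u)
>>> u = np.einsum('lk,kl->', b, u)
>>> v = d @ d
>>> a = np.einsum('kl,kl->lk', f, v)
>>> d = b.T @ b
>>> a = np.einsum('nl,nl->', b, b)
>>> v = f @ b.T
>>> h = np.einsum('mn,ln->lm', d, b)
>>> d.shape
(11, 11)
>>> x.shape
(2,)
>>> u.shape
()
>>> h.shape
(5, 11)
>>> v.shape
(11, 5)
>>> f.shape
(11, 11)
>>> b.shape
(5, 11)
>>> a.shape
()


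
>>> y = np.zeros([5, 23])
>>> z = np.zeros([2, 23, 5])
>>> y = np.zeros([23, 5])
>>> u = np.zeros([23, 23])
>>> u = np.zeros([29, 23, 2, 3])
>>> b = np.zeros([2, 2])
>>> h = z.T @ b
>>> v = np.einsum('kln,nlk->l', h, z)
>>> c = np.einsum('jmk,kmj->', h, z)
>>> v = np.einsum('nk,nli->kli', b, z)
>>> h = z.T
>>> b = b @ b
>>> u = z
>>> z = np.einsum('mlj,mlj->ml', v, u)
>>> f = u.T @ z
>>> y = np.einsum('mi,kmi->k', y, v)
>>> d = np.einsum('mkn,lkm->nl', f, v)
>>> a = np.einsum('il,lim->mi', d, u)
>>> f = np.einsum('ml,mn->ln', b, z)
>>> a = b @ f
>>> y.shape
(2,)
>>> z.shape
(2, 23)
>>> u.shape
(2, 23, 5)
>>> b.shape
(2, 2)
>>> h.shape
(5, 23, 2)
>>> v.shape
(2, 23, 5)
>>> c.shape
()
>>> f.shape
(2, 23)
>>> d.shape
(23, 2)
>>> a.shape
(2, 23)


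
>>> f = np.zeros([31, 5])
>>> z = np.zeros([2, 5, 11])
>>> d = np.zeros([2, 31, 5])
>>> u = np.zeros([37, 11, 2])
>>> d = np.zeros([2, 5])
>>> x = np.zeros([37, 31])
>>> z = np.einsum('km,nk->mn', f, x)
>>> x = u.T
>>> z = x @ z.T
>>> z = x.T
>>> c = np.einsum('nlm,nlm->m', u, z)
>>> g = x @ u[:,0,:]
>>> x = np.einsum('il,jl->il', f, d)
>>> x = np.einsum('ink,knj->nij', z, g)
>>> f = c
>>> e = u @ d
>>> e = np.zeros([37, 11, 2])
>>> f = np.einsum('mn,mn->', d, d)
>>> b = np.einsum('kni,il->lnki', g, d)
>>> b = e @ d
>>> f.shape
()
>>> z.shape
(37, 11, 2)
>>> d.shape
(2, 5)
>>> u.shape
(37, 11, 2)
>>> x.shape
(11, 37, 2)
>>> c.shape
(2,)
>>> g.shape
(2, 11, 2)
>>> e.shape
(37, 11, 2)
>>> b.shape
(37, 11, 5)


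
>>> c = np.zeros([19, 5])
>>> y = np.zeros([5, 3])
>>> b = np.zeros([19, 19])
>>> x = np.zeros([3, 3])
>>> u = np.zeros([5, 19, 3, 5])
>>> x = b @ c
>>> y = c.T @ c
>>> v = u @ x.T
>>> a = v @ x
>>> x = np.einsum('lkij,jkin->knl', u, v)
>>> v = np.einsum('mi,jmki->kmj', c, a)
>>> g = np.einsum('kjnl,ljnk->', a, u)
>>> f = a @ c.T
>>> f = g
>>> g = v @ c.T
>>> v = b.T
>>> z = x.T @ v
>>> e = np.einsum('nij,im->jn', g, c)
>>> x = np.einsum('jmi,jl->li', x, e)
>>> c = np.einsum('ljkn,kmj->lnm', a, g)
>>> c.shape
(5, 5, 19)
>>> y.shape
(5, 5)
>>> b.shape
(19, 19)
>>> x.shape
(3, 5)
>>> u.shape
(5, 19, 3, 5)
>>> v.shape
(19, 19)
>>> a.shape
(5, 19, 3, 5)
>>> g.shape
(3, 19, 19)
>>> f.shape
()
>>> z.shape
(5, 19, 19)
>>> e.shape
(19, 3)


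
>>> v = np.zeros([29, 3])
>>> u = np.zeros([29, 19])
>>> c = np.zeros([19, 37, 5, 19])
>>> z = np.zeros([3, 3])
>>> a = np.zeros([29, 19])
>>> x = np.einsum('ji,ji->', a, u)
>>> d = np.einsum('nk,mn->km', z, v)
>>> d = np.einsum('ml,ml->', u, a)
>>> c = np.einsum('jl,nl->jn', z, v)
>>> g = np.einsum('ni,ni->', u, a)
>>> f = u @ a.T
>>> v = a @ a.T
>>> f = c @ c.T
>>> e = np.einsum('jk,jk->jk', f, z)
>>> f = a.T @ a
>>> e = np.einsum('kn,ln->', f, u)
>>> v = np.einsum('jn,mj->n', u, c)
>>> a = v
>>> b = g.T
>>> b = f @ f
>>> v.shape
(19,)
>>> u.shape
(29, 19)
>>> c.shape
(3, 29)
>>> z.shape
(3, 3)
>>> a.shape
(19,)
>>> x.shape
()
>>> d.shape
()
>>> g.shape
()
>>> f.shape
(19, 19)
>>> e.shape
()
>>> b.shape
(19, 19)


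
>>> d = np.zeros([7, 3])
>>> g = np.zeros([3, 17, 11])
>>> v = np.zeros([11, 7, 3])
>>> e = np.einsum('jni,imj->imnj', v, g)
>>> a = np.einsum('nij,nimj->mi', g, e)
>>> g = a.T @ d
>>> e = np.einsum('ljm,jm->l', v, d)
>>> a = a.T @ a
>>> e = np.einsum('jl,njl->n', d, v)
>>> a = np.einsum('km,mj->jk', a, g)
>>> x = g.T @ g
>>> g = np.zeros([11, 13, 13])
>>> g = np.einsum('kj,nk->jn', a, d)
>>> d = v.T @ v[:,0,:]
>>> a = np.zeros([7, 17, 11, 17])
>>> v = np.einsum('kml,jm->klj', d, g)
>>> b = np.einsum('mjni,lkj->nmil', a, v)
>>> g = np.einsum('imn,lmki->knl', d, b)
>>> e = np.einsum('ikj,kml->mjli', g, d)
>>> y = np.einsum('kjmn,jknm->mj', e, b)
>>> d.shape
(3, 7, 3)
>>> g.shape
(17, 3, 11)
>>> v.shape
(3, 3, 17)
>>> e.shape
(7, 11, 3, 17)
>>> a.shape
(7, 17, 11, 17)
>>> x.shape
(3, 3)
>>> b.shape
(11, 7, 17, 3)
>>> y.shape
(3, 11)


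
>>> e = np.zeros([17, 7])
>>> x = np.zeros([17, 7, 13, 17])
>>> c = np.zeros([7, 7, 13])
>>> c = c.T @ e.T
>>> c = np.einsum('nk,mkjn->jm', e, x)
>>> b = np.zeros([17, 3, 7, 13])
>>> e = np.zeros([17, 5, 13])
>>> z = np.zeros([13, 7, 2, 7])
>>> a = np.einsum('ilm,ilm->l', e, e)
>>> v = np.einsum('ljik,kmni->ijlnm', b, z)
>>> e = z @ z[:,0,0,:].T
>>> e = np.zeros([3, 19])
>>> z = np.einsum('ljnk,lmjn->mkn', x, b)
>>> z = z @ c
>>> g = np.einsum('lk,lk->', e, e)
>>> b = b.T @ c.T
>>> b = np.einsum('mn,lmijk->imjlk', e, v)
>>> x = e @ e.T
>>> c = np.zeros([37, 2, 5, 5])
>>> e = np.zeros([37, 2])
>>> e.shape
(37, 2)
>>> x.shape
(3, 3)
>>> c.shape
(37, 2, 5, 5)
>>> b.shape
(17, 3, 2, 7, 7)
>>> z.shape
(3, 17, 17)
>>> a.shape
(5,)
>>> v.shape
(7, 3, 17, 2, 7)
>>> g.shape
()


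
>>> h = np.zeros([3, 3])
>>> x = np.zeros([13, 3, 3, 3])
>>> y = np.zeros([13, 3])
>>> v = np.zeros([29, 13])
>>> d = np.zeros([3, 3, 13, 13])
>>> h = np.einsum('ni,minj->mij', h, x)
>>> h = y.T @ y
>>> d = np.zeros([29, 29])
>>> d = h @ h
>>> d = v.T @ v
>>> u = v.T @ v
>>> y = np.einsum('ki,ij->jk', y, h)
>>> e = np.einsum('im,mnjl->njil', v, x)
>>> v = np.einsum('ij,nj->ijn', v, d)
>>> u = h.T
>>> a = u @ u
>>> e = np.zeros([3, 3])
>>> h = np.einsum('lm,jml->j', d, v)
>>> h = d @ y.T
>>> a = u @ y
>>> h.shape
(13, 3)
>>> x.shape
(13, 3, 3, 3)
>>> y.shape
(3, 13)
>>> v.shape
(29, 13, 13)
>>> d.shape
(13, 13)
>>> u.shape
(3, 3)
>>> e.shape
(3, 3)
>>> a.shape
(3, 13)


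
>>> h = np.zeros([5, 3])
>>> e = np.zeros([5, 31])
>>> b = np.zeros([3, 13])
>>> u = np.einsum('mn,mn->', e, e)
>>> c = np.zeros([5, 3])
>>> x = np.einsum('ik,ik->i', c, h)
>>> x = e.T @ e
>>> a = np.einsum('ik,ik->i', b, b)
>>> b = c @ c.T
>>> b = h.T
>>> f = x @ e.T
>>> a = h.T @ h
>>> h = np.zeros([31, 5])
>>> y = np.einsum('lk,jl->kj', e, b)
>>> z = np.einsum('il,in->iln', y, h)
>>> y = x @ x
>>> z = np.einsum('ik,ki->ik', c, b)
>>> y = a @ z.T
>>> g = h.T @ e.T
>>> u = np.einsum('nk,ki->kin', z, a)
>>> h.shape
(31, 5)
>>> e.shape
(5, 31)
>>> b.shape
(3, 5)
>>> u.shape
(3, 3, 5)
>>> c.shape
(5, 3)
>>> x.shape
(31, 31)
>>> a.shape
(3, 3)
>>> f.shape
(31, 5)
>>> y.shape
(3, 5)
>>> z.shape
(5, 3)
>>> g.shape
(5, 5)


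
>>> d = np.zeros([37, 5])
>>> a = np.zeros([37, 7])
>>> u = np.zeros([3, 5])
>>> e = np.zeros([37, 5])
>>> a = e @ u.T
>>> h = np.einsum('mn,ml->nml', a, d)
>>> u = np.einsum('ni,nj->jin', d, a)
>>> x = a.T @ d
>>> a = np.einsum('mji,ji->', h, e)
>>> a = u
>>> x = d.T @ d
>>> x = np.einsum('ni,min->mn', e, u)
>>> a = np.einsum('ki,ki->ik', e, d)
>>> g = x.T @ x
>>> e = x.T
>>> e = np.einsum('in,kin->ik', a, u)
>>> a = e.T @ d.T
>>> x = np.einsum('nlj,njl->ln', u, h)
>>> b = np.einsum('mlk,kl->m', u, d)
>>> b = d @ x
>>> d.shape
(37, 5)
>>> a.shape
(3, 37)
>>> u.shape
(3, 5, 37)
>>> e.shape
(5, 3)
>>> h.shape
(3, 37, 5)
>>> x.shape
(5, 3)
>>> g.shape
(37, 37)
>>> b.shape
(37, 3)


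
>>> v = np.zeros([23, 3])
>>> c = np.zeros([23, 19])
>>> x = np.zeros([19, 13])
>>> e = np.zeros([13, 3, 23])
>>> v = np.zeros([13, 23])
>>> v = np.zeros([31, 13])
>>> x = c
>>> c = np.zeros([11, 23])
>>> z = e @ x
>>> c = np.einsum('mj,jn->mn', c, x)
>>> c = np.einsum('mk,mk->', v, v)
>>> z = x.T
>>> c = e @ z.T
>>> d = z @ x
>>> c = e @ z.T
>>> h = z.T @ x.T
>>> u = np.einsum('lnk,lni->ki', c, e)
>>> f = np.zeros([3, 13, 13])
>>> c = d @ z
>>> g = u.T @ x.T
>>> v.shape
(31, 13)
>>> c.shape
(19, 23)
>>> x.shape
(23, 19)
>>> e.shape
(13, 3, 23)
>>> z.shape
(19, 23)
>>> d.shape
(19, 19)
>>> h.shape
(23, 23)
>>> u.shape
(19, 23)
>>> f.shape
(3, 13, 13)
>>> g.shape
(23, 23)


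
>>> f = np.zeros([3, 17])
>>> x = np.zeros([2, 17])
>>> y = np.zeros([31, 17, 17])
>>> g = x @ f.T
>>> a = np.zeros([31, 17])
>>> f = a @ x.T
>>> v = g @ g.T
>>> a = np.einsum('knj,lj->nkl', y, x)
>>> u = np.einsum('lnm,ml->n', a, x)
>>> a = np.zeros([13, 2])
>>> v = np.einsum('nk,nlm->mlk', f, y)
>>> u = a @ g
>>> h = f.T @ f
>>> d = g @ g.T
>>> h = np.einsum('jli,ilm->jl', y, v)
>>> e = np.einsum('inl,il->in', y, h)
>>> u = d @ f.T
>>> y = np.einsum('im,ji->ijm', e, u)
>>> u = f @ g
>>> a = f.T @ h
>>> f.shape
(31, 2)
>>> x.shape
(2, 17)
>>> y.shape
(31, 2, 17)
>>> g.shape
(2, 3)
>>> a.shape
(2, 17)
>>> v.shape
(17, 17, 2)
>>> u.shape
(31, 3)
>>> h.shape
(31, 17)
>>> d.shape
(2, 2)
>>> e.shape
(31, 17)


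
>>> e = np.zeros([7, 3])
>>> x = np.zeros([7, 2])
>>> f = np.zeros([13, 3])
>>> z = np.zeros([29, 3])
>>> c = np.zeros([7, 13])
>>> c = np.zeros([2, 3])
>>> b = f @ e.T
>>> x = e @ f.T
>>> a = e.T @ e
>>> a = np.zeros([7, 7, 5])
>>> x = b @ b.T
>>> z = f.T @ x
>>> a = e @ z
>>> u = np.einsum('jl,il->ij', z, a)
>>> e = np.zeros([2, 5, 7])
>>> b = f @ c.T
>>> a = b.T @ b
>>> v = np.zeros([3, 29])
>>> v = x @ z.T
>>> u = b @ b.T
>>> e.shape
(2, 5, 7)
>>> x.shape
(13, 13)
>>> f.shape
(13, 3)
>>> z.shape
(3, 13)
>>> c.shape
(2, 3)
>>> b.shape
(13, 2)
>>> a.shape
(2, 2)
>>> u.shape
(13, 13)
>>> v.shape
(13, 3)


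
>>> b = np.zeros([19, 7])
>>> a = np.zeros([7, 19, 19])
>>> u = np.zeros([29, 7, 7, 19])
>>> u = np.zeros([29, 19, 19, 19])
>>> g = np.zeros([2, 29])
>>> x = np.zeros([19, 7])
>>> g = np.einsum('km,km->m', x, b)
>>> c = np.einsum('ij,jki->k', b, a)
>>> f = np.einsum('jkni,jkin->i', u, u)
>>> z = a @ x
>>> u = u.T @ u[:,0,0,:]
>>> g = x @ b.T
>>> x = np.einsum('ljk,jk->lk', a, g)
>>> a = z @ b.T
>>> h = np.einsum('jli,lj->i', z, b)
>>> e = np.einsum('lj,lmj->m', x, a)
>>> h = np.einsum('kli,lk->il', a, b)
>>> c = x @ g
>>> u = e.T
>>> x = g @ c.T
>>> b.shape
(19, 7)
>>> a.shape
(7, 19, 19)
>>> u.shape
(19,)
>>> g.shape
(19, 19)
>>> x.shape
(19, 7)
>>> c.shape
(7, 19)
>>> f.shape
(19,)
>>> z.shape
(7, 19, 7)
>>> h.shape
(19, 19)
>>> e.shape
(19,)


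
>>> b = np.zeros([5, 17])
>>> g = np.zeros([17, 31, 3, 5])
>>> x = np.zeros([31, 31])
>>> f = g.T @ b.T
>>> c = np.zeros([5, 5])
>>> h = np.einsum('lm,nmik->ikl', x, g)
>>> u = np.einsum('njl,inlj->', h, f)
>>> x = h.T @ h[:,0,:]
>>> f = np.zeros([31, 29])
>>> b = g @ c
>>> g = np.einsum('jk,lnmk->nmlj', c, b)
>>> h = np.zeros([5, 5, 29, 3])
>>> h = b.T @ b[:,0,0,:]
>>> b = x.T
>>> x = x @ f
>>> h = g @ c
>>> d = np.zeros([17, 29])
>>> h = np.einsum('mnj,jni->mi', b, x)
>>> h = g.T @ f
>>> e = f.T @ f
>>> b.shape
(31, 5, 31)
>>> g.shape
(31, 3, 17, 5)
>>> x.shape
(31, 5, 29)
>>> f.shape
(31, 29)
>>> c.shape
(5, 5)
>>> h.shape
(5, 17, 3, 29)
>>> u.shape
()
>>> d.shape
(17, 29)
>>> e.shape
(29, 29)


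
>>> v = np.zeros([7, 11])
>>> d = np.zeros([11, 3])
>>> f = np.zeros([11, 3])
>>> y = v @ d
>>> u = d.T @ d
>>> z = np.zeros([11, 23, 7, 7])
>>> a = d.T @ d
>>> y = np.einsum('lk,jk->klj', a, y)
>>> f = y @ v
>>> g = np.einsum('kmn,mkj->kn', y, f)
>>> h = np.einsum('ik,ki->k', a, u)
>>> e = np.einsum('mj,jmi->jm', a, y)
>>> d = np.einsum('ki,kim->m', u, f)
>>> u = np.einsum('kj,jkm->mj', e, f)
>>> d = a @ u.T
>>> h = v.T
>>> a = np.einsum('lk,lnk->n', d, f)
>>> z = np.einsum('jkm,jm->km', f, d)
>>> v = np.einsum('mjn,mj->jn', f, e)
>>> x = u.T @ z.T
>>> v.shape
(3, 11)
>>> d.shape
(3, 11)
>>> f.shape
(3, 3, 11)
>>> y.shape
(3, 3, 7)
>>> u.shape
(11, 3)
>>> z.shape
(3, 11)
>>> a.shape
(3,)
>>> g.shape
(3, 7)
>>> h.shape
(11, 7)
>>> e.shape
(3, 3)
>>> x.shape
(3, 3)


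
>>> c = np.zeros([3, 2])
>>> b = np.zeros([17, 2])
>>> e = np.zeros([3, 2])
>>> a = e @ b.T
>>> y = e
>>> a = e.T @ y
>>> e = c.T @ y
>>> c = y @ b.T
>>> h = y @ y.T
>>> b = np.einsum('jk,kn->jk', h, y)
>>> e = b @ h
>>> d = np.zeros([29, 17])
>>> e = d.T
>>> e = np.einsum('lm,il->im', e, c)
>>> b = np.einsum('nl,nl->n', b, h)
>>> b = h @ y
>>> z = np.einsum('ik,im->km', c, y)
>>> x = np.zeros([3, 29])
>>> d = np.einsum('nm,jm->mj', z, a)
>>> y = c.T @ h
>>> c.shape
(3, 17)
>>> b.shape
(3, 2)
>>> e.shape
(3, 29)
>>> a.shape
(2, 2)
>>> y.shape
(17, 3)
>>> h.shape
(3, 3)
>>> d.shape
(2, 2)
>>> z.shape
(17, 2)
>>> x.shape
(3, 29)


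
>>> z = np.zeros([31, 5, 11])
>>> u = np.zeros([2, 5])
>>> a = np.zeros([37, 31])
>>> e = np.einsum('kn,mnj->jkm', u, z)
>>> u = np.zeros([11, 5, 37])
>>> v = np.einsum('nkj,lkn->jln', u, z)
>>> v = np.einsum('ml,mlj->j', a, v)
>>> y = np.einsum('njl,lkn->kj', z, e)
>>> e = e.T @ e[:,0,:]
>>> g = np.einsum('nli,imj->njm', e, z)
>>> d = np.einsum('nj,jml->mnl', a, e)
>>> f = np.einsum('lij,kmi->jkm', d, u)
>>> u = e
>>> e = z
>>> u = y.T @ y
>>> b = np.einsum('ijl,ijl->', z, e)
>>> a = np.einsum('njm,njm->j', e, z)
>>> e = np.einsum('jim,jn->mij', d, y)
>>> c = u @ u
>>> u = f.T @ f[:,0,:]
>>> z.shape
(31, 5, 11)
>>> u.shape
(5, 11, 5)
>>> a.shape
(5,)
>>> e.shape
(31, 37, 2)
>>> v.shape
(11,)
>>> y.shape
(2, 5)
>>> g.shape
(31, 11, 5)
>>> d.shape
(2, 37, 31)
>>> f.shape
(31, 11, 5)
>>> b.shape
()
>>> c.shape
(5, 5)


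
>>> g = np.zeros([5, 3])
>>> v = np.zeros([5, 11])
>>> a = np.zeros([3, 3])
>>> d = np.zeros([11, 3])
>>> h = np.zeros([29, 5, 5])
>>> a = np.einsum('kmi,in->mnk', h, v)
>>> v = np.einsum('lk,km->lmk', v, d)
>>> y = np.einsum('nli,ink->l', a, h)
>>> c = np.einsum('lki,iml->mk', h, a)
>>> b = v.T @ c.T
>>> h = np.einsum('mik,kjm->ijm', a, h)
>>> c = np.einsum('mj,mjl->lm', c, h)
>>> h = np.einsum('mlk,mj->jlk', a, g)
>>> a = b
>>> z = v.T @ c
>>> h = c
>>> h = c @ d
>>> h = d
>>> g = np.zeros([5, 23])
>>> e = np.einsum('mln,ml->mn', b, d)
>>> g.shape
(5, 23)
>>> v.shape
(5, 3, 11)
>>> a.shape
(11, 3, 11)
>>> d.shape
(11, 3)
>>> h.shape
(11, 3)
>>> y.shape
(11,)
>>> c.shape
(5, 11)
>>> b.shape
(11, 3, 11)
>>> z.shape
(11, 3, 11)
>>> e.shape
(11, 11)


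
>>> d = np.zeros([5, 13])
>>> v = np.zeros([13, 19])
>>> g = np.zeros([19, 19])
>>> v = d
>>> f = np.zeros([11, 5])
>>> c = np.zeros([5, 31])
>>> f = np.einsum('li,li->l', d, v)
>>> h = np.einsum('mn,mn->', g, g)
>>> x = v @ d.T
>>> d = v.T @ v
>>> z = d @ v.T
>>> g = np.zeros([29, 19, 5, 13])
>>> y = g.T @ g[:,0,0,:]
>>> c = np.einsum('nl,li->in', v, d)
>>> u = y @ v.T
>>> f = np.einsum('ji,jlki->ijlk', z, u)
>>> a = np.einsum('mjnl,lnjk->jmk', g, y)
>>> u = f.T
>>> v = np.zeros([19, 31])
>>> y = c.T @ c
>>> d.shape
(13, 13)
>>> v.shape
(19, 31)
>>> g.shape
(29, 19, 5, 13)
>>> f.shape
(5, 13, 5, 19)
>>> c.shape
(13, 5)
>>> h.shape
()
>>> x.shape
(5, 5)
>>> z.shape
(13, 5)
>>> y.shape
(5, 5)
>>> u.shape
(19, 5, 13, 5)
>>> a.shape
(19, 29, 13)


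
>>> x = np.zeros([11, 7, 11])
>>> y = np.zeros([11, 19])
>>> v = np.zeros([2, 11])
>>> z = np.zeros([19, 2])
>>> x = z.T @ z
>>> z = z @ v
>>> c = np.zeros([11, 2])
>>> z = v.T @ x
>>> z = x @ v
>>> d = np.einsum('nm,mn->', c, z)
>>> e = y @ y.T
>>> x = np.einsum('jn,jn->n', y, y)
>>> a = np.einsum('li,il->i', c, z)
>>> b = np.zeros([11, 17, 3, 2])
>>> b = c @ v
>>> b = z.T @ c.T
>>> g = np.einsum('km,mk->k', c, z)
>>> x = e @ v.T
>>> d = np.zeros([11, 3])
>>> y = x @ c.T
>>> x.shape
(11, 2)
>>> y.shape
(11, 11)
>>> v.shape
(2, 11)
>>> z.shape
(2, 11)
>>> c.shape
(11, 2)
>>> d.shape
(11, 3)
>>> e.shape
(11, 11)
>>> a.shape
(2,)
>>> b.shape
(11, 11)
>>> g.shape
(11,)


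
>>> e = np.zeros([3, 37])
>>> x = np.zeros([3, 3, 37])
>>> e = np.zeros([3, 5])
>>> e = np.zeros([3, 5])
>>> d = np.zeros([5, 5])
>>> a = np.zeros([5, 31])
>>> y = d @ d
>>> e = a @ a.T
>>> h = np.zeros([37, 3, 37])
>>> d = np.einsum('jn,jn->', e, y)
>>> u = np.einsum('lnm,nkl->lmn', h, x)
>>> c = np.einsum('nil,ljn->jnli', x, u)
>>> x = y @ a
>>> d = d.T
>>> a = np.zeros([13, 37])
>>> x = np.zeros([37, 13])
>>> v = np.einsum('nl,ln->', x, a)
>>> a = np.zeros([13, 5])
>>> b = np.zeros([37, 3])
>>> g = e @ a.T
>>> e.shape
(5, 5)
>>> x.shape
(37, 13)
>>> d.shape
()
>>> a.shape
(13, 5)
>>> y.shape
(5, 5)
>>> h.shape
(37, 3, 37)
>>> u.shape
(37, 37, 3)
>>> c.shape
(37, 3, 37, 3)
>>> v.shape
()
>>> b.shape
(37, 3)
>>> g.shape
(5, 13)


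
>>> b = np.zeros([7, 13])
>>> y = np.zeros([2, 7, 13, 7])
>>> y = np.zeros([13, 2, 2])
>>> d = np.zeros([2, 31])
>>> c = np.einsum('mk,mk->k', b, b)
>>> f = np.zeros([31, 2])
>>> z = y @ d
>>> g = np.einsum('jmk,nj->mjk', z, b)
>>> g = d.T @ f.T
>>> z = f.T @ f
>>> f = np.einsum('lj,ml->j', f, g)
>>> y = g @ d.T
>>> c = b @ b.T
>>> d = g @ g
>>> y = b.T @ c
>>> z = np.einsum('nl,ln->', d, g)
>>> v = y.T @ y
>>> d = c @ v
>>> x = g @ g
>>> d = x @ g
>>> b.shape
(7, 13)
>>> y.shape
(13, 7)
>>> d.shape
(31, 31)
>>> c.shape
(7, 7)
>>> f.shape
(2,)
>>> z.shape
()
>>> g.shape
(31, 31)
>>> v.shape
(7, 7)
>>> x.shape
(31, 31)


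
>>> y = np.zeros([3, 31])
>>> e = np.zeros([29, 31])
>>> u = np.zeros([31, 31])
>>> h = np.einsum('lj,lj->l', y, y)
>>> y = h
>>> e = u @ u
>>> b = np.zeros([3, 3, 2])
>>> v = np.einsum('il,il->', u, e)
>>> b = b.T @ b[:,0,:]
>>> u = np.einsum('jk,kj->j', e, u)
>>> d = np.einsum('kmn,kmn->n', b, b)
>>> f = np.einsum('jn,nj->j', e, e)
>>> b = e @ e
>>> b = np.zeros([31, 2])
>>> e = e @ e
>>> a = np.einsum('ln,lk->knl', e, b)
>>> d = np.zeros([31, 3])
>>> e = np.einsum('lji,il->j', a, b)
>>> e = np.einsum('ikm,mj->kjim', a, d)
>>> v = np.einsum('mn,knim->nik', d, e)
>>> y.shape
(3,)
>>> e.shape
(31, 3, 2, 31)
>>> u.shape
(31,)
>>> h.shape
(3,)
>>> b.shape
(31, 2)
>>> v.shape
(3, 2, 31)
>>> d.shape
(31, 3)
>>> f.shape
(31,)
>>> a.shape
(2, 31, 31)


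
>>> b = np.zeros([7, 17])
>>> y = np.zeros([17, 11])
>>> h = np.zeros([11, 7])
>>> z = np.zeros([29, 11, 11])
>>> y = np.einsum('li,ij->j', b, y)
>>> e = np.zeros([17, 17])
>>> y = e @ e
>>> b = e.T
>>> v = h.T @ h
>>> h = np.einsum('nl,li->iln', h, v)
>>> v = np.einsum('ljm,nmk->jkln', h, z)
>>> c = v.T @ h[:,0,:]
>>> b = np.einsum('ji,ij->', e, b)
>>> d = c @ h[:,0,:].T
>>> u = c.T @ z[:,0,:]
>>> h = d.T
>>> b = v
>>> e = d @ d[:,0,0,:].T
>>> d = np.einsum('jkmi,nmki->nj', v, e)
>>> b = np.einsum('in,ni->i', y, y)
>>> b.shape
(17,)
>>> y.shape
(17, 17)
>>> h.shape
(7, 11, 7, 29)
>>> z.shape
(29, 11, 11)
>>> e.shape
(29, 7, 11, 29)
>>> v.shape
(7, 11, 7, 29)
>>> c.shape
(29, 7, 11, 11)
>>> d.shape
(29, 7)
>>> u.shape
(11, 11, 7, 11)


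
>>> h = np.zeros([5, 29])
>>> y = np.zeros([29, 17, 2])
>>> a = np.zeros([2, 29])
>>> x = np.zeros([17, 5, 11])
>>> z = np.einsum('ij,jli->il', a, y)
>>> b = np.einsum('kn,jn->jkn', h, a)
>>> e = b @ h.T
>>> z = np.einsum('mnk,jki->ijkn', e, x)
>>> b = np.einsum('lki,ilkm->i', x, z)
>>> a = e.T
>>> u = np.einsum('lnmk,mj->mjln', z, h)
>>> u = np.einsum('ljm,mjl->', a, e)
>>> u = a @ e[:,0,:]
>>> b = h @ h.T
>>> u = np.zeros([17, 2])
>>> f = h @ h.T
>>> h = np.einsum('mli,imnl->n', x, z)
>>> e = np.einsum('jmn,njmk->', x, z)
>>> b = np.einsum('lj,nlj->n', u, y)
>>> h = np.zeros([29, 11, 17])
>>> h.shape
(29, 11, 17)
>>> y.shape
(29, 17, 2)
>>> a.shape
(5, 5, 2)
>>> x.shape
(17, 5, 11)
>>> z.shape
(11, 17, 5, 5)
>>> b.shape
(29,)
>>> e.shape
()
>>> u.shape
(17, 2)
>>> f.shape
(5, 5)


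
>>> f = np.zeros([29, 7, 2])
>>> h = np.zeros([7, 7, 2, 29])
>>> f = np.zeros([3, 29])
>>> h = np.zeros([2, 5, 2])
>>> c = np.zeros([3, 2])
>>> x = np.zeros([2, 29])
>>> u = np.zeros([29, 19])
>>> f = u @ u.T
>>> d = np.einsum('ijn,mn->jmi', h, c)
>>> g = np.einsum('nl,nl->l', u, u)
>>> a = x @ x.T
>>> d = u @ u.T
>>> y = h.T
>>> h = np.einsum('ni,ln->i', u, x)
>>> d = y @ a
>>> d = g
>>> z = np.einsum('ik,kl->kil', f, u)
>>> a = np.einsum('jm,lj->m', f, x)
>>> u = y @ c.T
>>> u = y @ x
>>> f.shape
(29, 29)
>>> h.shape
(19,)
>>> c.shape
(3, 2)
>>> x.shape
(2, 29)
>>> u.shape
(2, 5, 29)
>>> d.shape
(19,)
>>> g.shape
(19,)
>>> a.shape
(29,)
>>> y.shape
(2, 5, 2)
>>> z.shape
(29, 29, 19)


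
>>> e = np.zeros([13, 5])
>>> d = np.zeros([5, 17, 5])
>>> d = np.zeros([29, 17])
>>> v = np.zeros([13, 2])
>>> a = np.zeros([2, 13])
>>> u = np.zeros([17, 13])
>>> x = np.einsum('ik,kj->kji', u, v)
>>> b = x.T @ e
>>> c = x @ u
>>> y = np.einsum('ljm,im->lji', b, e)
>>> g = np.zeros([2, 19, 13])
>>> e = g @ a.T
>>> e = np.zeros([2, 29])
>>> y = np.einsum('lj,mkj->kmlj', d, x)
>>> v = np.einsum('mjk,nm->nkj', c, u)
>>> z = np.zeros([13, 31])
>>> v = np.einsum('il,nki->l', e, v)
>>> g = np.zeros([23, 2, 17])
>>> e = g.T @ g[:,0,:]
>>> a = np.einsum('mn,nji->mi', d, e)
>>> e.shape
(17, 2, 17)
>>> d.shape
(29, 17)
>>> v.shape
(29,)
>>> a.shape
(29, 17)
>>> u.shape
(17, 13)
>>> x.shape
(13, 2, 17)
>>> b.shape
(17, 2, 5)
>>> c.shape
(13, 2, 13)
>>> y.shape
(2, 13, 29, 17)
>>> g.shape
(23, 2, 17)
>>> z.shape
(13, 31)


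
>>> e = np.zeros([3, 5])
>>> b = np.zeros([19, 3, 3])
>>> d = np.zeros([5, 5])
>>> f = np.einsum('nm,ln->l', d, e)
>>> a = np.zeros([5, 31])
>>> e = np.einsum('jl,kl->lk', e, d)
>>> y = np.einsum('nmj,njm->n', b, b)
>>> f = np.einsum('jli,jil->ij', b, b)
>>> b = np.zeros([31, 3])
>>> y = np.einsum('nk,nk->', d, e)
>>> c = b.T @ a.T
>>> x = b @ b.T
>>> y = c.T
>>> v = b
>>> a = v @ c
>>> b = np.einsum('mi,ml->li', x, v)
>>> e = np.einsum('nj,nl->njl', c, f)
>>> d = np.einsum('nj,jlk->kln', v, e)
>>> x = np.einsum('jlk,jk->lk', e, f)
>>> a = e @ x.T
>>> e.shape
(3, 5, 19)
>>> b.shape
(3, 31)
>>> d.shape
(19, 5, 31)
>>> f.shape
(3, 19)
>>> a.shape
(3, 5, 5)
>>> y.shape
(5, 3)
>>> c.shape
(3, 5)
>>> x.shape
(5, 19)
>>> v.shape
(31, 3)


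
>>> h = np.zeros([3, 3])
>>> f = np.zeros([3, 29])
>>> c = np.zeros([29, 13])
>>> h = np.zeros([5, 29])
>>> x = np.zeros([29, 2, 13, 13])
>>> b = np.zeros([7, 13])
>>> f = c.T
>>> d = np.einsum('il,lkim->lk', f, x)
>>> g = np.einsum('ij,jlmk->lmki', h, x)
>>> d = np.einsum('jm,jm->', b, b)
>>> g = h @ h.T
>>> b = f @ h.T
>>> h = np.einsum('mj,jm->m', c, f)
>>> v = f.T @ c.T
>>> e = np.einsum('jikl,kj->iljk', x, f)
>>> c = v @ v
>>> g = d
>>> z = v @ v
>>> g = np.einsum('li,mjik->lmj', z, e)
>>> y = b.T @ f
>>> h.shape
(29,)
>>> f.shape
(13, 29)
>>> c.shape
(29, 29)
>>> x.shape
(29, 2, 13, 13)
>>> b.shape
(13, 5)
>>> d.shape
()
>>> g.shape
(29, 2, 13)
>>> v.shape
(29, 29)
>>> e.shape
(2, 13, 29, 13)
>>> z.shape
(29, 29)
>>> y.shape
(5, 29)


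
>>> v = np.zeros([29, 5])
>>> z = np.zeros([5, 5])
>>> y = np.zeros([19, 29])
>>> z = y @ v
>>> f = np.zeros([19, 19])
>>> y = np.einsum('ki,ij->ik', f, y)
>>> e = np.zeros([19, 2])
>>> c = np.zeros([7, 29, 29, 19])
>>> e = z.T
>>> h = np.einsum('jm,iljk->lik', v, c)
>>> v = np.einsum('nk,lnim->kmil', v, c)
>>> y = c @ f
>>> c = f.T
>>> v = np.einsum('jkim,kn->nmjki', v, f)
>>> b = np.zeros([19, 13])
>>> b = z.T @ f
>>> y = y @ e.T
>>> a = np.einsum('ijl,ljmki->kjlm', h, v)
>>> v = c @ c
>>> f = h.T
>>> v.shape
(19, 19)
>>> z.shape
(19, 5)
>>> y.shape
(7, 29, 29, 5)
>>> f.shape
(19, 7, 29)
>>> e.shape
(5, 19)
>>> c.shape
(19, 19)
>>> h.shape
(29, 7, 19)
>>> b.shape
(5, 19)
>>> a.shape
(19, 7, 19, 5)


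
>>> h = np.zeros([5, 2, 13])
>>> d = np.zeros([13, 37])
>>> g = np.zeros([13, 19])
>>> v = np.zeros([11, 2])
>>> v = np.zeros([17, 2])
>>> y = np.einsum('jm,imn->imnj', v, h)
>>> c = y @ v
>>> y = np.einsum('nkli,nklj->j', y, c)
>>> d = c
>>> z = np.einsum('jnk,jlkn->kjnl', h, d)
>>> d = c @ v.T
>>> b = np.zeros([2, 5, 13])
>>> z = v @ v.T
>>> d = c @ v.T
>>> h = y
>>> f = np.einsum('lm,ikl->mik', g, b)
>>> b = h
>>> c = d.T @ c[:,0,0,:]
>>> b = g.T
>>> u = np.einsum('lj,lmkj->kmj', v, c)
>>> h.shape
(2,)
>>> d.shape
(5, 2, 13, 17)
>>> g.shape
(13, 19)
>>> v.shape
(17, 2)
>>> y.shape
(2,)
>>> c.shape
(17, 13, 2, 2)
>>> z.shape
(17, 17)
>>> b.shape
(19, 13)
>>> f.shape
(19, 2, 5)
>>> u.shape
(2, 13, 2)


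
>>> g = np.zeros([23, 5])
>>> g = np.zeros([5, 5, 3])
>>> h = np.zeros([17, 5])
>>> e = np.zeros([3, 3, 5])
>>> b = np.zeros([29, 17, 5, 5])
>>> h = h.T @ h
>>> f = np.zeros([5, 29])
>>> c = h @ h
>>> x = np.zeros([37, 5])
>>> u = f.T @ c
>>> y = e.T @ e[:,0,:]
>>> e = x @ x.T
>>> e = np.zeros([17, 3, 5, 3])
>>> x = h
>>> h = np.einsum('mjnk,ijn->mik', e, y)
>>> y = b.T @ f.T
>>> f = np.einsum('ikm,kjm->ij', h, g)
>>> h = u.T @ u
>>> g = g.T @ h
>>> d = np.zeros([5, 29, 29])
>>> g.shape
(3, 5, 5)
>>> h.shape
(5, 5)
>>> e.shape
(17, 3, 5, 3)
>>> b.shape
(29, 17, 5, 5)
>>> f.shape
(17, 5)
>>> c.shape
(5, 5)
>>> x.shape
(5, 5)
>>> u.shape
(29, 5)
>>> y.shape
(5, 5, 17, 5)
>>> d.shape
(5, 29, 29)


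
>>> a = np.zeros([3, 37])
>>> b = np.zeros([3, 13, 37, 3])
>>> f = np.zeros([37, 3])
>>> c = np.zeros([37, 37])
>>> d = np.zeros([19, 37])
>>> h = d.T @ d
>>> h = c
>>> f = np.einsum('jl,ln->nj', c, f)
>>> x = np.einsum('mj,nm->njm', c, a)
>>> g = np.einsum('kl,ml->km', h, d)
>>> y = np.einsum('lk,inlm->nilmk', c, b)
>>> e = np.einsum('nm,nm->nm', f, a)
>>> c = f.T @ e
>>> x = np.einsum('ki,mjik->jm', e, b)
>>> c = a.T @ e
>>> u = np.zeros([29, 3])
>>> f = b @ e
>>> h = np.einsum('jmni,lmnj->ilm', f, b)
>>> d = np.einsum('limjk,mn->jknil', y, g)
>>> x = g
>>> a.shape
(3, 37)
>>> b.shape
(3, 13, 37, 3)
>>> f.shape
(3, 13, 37, 37)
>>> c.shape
(37, 37)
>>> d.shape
(3, 37, 19, 3, 13)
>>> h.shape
(37, 3, 13)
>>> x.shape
(37, 19)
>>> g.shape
(37, 19)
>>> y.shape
(13, 3, 37, 3, 37)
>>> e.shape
(3, 37)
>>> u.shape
(29, 3)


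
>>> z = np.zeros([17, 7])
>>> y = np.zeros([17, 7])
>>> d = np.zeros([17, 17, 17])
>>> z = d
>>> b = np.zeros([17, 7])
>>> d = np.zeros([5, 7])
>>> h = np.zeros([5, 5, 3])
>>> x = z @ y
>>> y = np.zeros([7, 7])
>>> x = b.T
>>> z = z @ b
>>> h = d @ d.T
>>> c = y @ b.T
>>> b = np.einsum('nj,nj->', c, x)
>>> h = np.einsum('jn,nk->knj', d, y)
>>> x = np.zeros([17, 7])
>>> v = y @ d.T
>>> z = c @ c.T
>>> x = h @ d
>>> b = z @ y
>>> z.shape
(7, 7)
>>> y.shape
(7, 7)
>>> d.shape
(5, 7)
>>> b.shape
(7, 7)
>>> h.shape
(7, 7, 5)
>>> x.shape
(7, 7, 7)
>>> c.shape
(7, 17)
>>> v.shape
(7, 5)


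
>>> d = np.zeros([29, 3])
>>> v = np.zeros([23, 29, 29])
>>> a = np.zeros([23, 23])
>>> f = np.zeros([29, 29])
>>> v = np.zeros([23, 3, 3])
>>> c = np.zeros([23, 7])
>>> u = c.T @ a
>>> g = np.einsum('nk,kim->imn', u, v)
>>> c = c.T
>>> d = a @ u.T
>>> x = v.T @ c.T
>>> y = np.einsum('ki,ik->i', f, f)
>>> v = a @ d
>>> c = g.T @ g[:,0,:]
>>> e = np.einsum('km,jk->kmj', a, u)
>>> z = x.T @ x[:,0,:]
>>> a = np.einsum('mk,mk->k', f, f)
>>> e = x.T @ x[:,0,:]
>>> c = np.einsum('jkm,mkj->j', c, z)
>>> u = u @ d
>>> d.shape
(23, 7)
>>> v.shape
(23, 7)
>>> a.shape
(29,)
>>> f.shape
(29, 29)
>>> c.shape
(7,)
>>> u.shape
(7, 7)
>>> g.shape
(3, 3, 7)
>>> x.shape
(3, 3, 7)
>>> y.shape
(29,)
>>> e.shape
(7, 3, 7)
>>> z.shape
(7, 3, 7)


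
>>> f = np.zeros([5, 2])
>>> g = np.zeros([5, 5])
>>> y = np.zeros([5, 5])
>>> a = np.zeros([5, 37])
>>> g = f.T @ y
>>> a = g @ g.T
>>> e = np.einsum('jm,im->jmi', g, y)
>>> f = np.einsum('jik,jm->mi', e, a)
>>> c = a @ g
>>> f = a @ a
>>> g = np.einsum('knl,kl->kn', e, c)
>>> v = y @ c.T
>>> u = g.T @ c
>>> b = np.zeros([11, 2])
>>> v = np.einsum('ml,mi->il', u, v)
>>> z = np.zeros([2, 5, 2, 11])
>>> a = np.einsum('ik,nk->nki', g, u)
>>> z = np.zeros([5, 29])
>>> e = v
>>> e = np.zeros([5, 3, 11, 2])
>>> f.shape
(2, 2)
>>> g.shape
(2, 5)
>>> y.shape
(5, 5)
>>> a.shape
(5, 5, 2)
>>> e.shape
(5, 3, 11, 2)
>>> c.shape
(2, 5)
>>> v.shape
(2, 5)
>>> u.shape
(5, 5)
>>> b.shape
(11, 2)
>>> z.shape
(5, 29)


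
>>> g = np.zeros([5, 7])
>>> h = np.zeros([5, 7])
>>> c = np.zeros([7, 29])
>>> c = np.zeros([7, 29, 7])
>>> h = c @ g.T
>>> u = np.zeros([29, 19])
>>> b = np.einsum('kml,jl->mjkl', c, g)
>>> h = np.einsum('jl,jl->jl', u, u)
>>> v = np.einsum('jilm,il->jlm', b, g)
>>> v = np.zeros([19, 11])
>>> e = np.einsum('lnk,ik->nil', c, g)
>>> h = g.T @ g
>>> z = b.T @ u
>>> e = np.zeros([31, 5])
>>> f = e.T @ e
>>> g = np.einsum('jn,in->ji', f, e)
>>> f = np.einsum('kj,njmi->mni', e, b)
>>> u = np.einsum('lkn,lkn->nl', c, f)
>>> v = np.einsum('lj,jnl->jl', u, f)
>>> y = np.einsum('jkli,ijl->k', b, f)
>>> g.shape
(5, 31)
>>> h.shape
(7, 7)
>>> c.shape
(7, 29, 7)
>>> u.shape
(7, 7)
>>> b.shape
(29, 5, 7, 7)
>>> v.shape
(7, 7)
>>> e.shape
(31, 5)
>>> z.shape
(7, 7, 5, 19)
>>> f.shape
(7, 29, 7)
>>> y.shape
(5,)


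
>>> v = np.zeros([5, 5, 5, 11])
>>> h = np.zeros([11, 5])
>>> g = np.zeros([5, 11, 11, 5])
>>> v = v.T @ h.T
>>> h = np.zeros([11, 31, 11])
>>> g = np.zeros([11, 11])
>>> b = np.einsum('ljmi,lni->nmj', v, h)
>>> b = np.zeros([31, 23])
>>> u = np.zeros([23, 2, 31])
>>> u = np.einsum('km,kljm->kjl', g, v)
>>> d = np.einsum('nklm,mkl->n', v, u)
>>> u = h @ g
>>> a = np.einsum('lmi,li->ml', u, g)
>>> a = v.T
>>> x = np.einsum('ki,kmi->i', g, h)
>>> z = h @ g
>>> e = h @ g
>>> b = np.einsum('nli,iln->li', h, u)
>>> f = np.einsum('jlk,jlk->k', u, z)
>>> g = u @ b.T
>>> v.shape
(11, 5, 5, 11)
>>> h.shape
(11, 31, 11)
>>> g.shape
(11, 31, 31)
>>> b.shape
(31, 11)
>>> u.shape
(11, 31, 11)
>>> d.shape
(11,)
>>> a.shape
(11, 5, 5, 11)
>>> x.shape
(11,)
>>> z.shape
(11, 31, 11)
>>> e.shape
(11, 31, 11)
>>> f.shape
(11,)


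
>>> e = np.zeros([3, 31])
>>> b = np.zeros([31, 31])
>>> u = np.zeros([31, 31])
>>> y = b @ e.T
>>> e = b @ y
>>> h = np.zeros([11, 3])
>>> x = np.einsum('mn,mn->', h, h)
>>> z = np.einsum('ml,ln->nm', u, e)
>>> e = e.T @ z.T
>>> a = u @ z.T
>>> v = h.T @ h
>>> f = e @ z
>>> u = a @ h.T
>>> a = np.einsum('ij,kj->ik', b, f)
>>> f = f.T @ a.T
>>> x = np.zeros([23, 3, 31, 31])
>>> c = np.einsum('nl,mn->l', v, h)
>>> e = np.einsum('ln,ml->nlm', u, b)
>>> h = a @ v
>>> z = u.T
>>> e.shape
(11, 31, 31)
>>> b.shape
(31, 31)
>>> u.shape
(31, 11)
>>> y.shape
(31, 3)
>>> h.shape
(31, 3)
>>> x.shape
(23, 3, 31, 31)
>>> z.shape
(11, 31)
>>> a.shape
(31, 3)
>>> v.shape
(3, 3)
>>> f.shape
(31, 31)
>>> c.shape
(3,)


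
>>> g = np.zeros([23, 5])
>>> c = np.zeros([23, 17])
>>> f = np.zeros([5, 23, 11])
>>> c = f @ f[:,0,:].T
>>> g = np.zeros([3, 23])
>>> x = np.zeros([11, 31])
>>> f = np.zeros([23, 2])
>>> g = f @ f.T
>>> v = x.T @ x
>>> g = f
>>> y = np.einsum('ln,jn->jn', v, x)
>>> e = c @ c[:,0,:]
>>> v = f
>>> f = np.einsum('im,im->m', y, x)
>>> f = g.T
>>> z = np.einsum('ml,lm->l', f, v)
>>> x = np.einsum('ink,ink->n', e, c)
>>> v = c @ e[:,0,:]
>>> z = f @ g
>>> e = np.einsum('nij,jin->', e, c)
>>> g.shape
(23, 2)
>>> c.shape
(5, 23, 5)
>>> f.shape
(2, 23)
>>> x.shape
(23,)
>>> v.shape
(5, 23, 5)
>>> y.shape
(11, 31)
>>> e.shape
()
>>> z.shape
(2, 2)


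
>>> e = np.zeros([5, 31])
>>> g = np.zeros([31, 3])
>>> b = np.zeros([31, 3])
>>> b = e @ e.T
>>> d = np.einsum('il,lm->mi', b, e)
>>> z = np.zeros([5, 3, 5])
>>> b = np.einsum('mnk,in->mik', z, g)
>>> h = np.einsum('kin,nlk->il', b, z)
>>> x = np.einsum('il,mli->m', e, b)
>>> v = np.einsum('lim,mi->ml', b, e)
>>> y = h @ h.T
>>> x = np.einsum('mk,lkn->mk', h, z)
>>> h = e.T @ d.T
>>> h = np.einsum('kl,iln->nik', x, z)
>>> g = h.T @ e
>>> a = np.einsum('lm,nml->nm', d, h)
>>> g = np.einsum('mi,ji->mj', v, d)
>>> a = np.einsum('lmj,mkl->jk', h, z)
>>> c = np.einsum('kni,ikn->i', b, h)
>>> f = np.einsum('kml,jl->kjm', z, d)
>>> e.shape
(5, 31)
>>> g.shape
(5, 31)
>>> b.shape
(5, 31, 5)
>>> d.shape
(31, 5)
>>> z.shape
(5, 3, 5)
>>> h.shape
(5, 5, 31)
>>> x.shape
(31, 3)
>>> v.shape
(5, 5)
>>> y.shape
(31, 31)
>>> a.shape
(31, 3)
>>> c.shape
(5,)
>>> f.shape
(5, 31, 3)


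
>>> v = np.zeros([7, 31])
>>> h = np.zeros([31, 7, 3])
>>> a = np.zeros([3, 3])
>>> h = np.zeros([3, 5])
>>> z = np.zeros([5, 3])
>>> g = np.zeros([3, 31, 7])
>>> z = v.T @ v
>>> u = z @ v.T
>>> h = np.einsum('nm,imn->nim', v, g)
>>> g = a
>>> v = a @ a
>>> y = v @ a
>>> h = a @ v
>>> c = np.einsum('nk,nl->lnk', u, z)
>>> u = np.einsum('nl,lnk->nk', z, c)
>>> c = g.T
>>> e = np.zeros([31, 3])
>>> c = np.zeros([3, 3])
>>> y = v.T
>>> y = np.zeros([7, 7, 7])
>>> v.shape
(3, 3)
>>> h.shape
(3, 3)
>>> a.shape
(3, 3)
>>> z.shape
(31, 31)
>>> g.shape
(3, 3)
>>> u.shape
(31, 7)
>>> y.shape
(7, 7, 7)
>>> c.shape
(3, 3)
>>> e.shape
(31, 3)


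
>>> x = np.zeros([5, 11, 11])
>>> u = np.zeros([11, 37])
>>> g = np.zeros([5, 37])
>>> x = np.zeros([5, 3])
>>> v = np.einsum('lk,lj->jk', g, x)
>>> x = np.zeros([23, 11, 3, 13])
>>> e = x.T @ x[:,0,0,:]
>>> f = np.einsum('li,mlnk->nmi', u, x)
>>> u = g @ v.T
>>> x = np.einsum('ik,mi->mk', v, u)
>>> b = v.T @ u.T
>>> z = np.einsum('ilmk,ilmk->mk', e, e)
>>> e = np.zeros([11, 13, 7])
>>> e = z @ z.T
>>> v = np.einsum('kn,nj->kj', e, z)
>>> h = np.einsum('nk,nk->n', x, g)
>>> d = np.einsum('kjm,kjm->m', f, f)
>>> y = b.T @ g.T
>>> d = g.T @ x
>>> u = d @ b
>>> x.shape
(5, 37)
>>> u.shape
(37, 5)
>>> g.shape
(5, 37)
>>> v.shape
(11, 13)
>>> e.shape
(11, 11)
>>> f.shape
(3, 23, 37)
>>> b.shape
(37, 5)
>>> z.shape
(11, 13)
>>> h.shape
(5,)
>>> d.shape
(37, 37)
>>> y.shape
(5, 5)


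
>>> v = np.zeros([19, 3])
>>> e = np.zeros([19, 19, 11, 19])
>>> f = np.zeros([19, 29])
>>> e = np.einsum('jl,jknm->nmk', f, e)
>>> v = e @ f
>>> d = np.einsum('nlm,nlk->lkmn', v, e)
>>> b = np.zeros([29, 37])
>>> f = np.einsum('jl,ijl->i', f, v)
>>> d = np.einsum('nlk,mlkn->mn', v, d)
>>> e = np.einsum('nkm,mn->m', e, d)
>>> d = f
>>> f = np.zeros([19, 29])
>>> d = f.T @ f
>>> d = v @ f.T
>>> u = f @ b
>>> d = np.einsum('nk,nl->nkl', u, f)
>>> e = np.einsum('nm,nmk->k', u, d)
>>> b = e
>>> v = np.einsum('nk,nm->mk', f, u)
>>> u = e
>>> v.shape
(37, 29)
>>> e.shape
(29,)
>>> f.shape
(19, 29)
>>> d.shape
(19, 37, 29)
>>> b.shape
(29,)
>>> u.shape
(29,)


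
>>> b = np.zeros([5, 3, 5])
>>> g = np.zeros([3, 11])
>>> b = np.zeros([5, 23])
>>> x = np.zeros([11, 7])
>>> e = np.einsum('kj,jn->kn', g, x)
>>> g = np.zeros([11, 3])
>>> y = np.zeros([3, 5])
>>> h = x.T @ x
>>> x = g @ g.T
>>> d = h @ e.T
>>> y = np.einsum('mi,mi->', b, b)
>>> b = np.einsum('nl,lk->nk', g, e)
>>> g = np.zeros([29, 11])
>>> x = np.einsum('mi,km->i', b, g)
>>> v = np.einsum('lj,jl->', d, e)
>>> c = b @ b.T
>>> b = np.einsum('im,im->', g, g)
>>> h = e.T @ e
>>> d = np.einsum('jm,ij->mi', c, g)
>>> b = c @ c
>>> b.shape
(11, 11)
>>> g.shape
(29, 11)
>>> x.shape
(7,)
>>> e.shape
(3, 7)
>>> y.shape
()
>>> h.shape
(7, 7)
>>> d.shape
(11, 29)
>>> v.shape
()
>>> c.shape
(11, 11)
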